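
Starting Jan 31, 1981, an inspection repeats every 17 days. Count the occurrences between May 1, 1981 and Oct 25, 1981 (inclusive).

Occurrences land 17·i days after Jan 31, 1981 for i = 0, 1, 2, …
May 1, 1981 is 90 days after the start; 90 ÷ 17 = 5 remainder 5; since the remainder is 5, round up to i = 6. First occurrence in the window: #7 on May 13, 1981 (6×17 = 102 days in).
Oct 25, 1981 is 267 days after the start; 267 ÷ 17 = 15 remainder 12. Last occurrence in the window: #16 on Oct 13, 1981.
Occurrences #7 through #16: 10 in total.

10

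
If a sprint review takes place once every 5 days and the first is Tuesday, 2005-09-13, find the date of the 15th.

2005-11-22

The 15th occurrence is 14 intervals after the first: 14 × 5 = 70 days after 2005-09-13.
September has 30 days — 17 days to the end of September leaves 53.
October has 31 days (22 left).
22 days into November → 2005-11-22.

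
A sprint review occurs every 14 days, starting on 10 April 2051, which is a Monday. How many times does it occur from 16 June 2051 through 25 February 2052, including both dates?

18

Occurrences land 14·i days after 10 April 2051 for i = 0, 1, 2, …
16 June 2051 is 67 days after the start; 67 ÷ 14 = 4 remainder 11; since the remainder is 11, round up to i = 5. First occurrence in the window: #6 on 19 June 2051 (5×14 = 70 days in).
25 February 2052 is 321 days after the start; 321 ÷ 14 = 22 remainder 13. Last occurrence in the window: #23 on 12 February 2052.
Occurrences #6 through #23: 18 in total.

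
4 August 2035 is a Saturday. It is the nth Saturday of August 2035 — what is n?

1st

Day 4 falls in week ⌈4/7⌉ of the month.
Days 1–7 hold the 1st Saturday, 8–14 the 2nd, 15–21 the 3rd, 22–28 the 4th, 29–31 the 5th.
4 is in the range for the 1st.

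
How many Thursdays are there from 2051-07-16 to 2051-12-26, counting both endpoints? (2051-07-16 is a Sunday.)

2051-07-16 is a Sunday; the first Thursday on or after it is 2051-07-20 (4 days later).
From 2051-07-20 to 2051-12-26: 11 + 31 + 30 + 31 + 30 + 26 = 159 days (rest of July, August, September, October, November, December).
159 ÷ 7 = 22 full weeks with remainder 5, so 22 more Thursdays after the first → 23.

23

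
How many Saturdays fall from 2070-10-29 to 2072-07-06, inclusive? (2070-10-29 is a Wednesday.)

2070-10-29 is a Wednesday; the first Saturday on or after it is 2070-11-01 (3 days later).
From 2070-11-01 to 2072-07-06: 60 + 365 + 188 = 613 days (rest of 2070, 2071, to 2072-07-06 in 2072).
613 ÷ 7 = 87 full weeks with remainder 4, so 87 more Saturdays after the first → 88.

88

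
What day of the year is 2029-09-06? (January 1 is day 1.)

Days in months before September: 31 + 28 + 31 + 30 + 31 + 30 + 31 + 31 = 243.
Plus 6 days into September → day 249.

249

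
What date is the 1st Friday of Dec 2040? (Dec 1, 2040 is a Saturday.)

Dec 2040 begins on a Saturday, so the first Friday is Dec 7 (6 days later).

Dec 7, 2040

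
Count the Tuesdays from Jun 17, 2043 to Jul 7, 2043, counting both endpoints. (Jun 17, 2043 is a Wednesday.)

3

Jun 17, 2043 is a Wednesday; the first Tuesday on or after it is Jun 23, 2043 (6 days later).
From Jun 23, 2043 to Jul 7, 2043: 7 + 7 = 14 days (rest of Jun, Jul).
14 ÷ 7 = 2 full weeks with remainder 0, so 2 more Tuesdays after the first → 3.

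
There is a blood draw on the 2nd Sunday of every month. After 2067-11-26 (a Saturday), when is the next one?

November 2067 starts on a Tuesday; its first Sunday is the 6th, so the 2nd Sunday is the 13th — 2067-11-13.
That is not after 2067-11-26, so look at December 2067.
December 2067 starts on a Thursday; its first Sunday is the 4th, so the 2nd Sunday is the 11th — 2067-12-11.

2067-12-11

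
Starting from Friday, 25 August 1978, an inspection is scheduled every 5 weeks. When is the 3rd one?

3 November 1978

The 3rd occurrence is 2 intervals after the first: 2 × 35 = 70 days after 25 August 1978.
August has 31 days — 6 days to the end of August leaves 64.
September has 30 days (34 left).
October has 31 days (3 left).
3 days into November → 3 November 1978.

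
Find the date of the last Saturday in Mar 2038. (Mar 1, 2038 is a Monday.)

Mar 27, 2038

Mar 2038 begins on a Monday, so the first Saturday is Mar 6 (5 days later).
Mar 2038 has 31 days. Adding weeks: 6, 13, 20, 27 — the last one ≤ 31 is the 27th.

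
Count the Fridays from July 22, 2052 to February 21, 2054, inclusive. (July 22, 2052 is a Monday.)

July 22, 2052 is a Monday; the first Friday on or after it is July 26, 2052 (4 days later).
From July 26, 2052 to February 21, 2054: 158 + 365 + 52 = 575 days (rest of 2052, 2053, to February 21, 2054 in 2054).
575 ÷ 7 = 82 full weeks with remainder 1, so 82 more Fridays after the first → 83.

83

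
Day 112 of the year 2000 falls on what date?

21 April 2000

January has 31 days (112 − 31 = 81 remain).
February has 29 days (81 − 29 = 52 remain).
March has 31 days (52 − 31 = 21 remain).
21 into April → April 21.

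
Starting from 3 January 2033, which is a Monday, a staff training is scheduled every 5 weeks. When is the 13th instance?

27 February 2034

The 13th occurrence is 12 intervals after the first: 12 × 35 = 420 days after 3 January 2033.
January has 31 days — 28 days to the end of January leaves 392.
February has 28 days (364 left).
March has 31 days (333 left).
April has 30 days (303 left).
May has 31 days (272 left).
June has 30 days (242 left).
July has 31 days (211 left).
August has 31 days (180 left).
September has 30 days (150 left).
October has 31 days (119 left).
November has 30 days (89 left).
December has 31 days (58 left).
January has 31 days (27 left).
27 days into February → 27 February 2034.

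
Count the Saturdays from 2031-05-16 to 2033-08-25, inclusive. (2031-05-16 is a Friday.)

119

2031-05-16 is a Friday; the first Saturday on or after it is 2031-05-17 (1 day later).
From 2031-05-17 to 2033-08-25: 228 + 366 + 237 = 831 days (rest of 2031, 2032, to 2033-08-25 in 2033).
831 ÷ 7 = 118 full weeks with remainder 5, so 118 more Saturdays after the first → 119.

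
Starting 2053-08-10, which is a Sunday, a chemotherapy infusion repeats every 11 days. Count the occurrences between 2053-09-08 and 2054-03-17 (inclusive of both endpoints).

17

Occurrences land 11·i days after 2053-08-10 for i = 0, 1, 2, …
2053-09-08 is 29 days after the start; 29 ÷ 11 = 2 remainder 7; since the remainder is 7, round up to i = 3. First occurrence in the window: #4 on 2053-09-12 (3×11 = 33 days in).
2054-03-17 is 219 days after the start; 219 ÷ 11 = 19 remainder 10. Last occurrence in the window: #20 on 2054-03-07.
Occurrences #4 through #20: 17 in total.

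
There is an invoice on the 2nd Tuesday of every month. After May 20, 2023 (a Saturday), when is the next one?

June 13, 2023

May 2023 starts on a Monday; its first Tuesday is the 2nd, so the 2nd Tuesday is the 9th — May 9, 2023.
That is not after May 20, 2023, so look at June 2023.
June 2023 starts on a Thursday; its first Tuesday is the 6th, so the 2nd Tuesday is the 13th — June 13, 2023.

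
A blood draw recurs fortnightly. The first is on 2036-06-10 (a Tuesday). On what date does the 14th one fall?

The 14th occurrence is 13 intervals after the first: 13 × 14 = 182 days after 2036-06-10.
June has 30 days — 20 days to the end of June leaves 162.
July has 31 days (131 left).
August has 31 days (100 left).
September has 30 days (70 left).
October has 31 days (39 left).
November has 30 days (9 left).
9 days into December → 2036-12-09.

2036-12-09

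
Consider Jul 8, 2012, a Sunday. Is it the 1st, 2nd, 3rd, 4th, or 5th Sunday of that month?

2nd

Day 8 falls in week ⌈8/7⌉ of the month.
Days 1–7 hold the 1st Sunday, 8–14 the 2nd, 15–21 the 3rd, 22–28 the 4th, 29–31 the 5th.
8 is in the range for the 2nd.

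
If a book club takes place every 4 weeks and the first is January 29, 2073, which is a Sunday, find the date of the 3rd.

The 3rd occurrence is 2 intervals after the first: 2 × 28 = 56 days after January 29, 2073.
January has 31 days — 2 days to the end of January leaves 54.
February has 28 days (26 left).
26 days into March → March 26, 2073.

March 26, 2073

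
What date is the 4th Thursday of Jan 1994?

The first Thursday of Jan 1994 is Jan 6.
The 4th Thursday is 3 weeks later: 6 + 21 = 27.

Jan 27, 1994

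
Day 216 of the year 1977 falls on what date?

January has 31 days (216 − 31 = 185 remain).
February has 28 days (185 − 28 = 157 remain).
March has 31 days (157 − 31 = 126 remain).
April has 30 days (126 − 30 = 96 remain).
May has 31 days (96 − 31 = 65 remain).
June has 30 days (65 − 30 = 35 remain).
July has 31 days (35 − 31 = 4 remain).
4 into August → August 4.

August 4, 1977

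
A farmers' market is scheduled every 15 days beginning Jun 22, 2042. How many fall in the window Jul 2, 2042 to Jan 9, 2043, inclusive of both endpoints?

Occurrences land 15·i days after Jun 22, 2042 for i = 0, 1, 2, …
Jul 2, 2042 is 10 days after the start; 10 ÷ 15 = 0 remainder 10; since the remainder is 10, round up to i = 1. First occurrence in the window: #2 on Jul 7, 2042 (1×15 = 15 days in).
Jan 9, 2043 is 201 days after the start; 201 ÷ 15 = 13 remainder 6. Last occurrence in the window: #14 on Jan 3, 2043.
Occurrences #2 through #14: 13 in total.

13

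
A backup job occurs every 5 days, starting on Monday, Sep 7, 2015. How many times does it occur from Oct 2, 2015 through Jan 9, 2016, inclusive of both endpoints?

Occurrences land 5·i days after Sep 7, 2015 for i = 0, 1, 2, …
Oct 2, 2015 is 25 days after the start; 25 ÷ 5 = 5 remainder 0. First occurrence in the window: #6 on Oct 2, 2015 (5×5 = 25 days in).
Jan 9, 2016 is 124 days after the start; 124 ÷ 5 = 24 remainder 4. Last occurrence in the window: #25 on Jan 5, 2016.
Occurrences #6 through #25: 20 in total.

20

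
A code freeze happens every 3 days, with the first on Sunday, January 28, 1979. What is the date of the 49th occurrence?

The 49th occurrence is 48 intervals after the first: 48 × 3 = 144 days after January 28, 1979.
January has 31 days — 3 days to the end of January leaves 141.
February has 28 days (113 left).
March has 31 days (82 left).
April has 30 days (52 left).
May has 31 days (21 left).
21 days into June → June 21, 1979.

June 21, 1979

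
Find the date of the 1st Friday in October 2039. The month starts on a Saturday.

October 7, 2039

October 2039 begins on a Saturday, so the first Friday is October 7 (6 days later).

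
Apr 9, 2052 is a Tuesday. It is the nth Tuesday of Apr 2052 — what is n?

Day 9 falls in week ⌈9/7⌉ of the month.
Days 1–7 hold the 1st Tuesday, 8–14 the 2nd, 15–21 the 3rd, 22–28 the 4th, 29–31 the 5th.
9 is in the range for the 2nd.

2nd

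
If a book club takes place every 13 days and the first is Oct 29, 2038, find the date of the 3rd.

Nov 24, 2038

The 3rd occurrence is 2 intervals after the first: 2 × 13 = 26 days after Oct 29, 2038.
Oct has 31 days — 2 days to the end of Oct leaves 24.
24 days into Nov → Nov 24, 2038.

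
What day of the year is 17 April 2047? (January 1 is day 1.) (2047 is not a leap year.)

Days in months before April: 31 + 28 + 31 = 90.
Plus 17 days into April → day 107.

107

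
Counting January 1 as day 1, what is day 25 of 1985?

25 into January → January 25.

1985-01-25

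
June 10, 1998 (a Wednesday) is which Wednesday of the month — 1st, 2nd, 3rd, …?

Day 10 falls in week ⌈10/7⌉ of the month.
Days 1–7 hold the 1st Wednesday, 8–14 the 2nd, 15–21 the 3rd, 22–28 the 4th, 29–31 the 5th.
10 is in the range for the 2nd.

2nd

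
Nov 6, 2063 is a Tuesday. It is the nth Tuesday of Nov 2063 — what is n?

Day 6 falls in week ⌈6/7⌉ of the month.
Days 1–7 hold the 1st Tuesday, 8–14 the 2nd, 15–21 the 3rd, 22–28 the 4th, 29–31 the 5th.
6 is in the range for the 1st.

1st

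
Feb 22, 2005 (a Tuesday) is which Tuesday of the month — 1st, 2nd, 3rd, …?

Day 22 falls in week ⌈22/7⌉ of the month.
Days 1–7 hold the 1st Tuesday, 8–14 the 2nd, 15–21 the 3rd, 22–28 the 4th, 29–31 the 5th.
22 is in the range for the 4th.

4th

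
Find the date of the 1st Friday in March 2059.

March 7, 2059

March 2059 begins on a Saturday, so the first Friday is March 7 (6 days later).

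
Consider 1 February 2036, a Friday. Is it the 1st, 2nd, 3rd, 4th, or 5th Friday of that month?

Day 1 falls in week ⌈1/7⌉ of the month.
Days 1–7 hold the 1st Friday, 8–14 the 2nd, 15–21 the 3rd, 22–28 the 4th, 29–31 the 5th.
1 is in the range for the 1st.

1st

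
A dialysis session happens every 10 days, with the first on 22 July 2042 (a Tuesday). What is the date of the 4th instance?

21 August 2042

The 4th occurrence is 3 intervals after the first: 3 × 10 = 30 days after 22 July 2042.
July has 31 days — 9 days to the end of July leaves 21.
21 days into August → 21 August 2042.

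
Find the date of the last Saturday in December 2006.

30 December 2006

December 2006 begins on a Friday, so the first Saturday is December 2 (1 day later).
December 2006 has 31 days. Adding weeks: 2, 9, 16, 23, 30 — the last one ≤ 31 is the 30th.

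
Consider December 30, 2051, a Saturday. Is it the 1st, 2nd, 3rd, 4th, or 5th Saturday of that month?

5th

Day 30 falls in week ⌈30/7⌉ of the month.
Days 1–7 hold the 1st Saturday, 8–14 the 2nd, 15–21 the 3rd, 22–28 the 4th, 29–31 the 5th.
30 is in the range for the 5th.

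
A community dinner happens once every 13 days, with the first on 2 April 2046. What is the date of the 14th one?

The 14th occurrence is 13 intervals after the first: 13 × 13 = 169 days after 2 April 2046.
April has 30 days — 28 days to the end of April leaves 141.
May has 31 days (110 left).
June has 30 days (80 left).
July has 31 days (49 left).
August has 31 days (18 left).
18 days into September → 18 September 2046.

18 September 2046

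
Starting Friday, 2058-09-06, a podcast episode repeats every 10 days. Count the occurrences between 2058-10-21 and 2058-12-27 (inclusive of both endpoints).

7

Occurrences land 10·i days after 2058-09-06 for i = 0, 1, 2, …
2058-10-21 is 45 days after the start; 45 ÷ 10 = 4 remainder 5; since the remainder is 5, round up to i = 5. First occurrence in the window: #6 on 2058-10-26 (5×10 = 50 days in).
2058-12-27 is 112 days after the start; 112 ÷ 10 = 11 remainder 2. Last occurrence in the window: #12 on 2058-12-25.
Occurrences #6 through #12: 7 in total.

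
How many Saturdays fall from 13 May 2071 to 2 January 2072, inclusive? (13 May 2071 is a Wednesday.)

34

13 May 2071 is a Wednesday; the first Saturday on or after it is 16 May 2071 (3 days later).
From 16 May 2071 to 2 January 2072: 15 + 30 + 31 + 31 + 30 + 31 + 30 + 31 + 2 = 231 days (rest of May, June, July, August, September, October, November, December, January).
231 ÷ 7 = 33 full weeks with remainder 0, so 33 more Saturdays after the first → 34.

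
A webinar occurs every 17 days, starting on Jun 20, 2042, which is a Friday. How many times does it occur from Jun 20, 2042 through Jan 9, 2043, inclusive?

Occurrences land 17·i days after Jun 20, 2042 for i = 0, 1, 2, …
The window opens on the start date, so the first occurrence inside is #1 on Jun 20, 2042.
Jan 9, 2043 is 203 days after the start; 203 ÷ 17 = 11 remainder 16. Last occurrence in the window: #12 on Dec 24, 2042.
Occurrences #1 through #12: 12 in total.

12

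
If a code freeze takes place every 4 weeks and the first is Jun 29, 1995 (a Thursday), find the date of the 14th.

Jun 27, 1996

The 14th occurrence is 13 intervals after the first: 13 × 28 = 364 days after Jun 29, 1995.
Jun has 30 days — 1 day to the end of Jun leaves 363.
Jul has 31 days (332 left).
Aug has 31 days (301 left).
Sep has 30 days (271 left).
Oct has 31 days (240 left).
Nov has 30 days (210 left).
Dec has 31 days (179 left).
Jan has 31 days (148 left).
Feb has 29 days (119 left).
Mar has 31 days (88 left).
Apr has 30 days (58 left).
May has 31 days (27 left).
27 days into Jun → Jun 27, 1996.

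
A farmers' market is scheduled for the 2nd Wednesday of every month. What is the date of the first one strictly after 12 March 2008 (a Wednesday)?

9 April 2008

March 2008 starts on a Saturday; its first Wednesday is the 5th, so the 2nd Wednesday is the 12th — 12 March 2008.
That is not after 12 March 2008, so look at April 2008.
April 2008 starts on a Tuesday; its first Wednesday is the 2nd, so the 2nd Wednesday is the 9th — 9 April 2008.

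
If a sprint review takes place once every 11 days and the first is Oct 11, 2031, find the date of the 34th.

Oct 8, 2032

The 34th occurrence is 33 intervals after the first: 33 × 11 = 363 days after Oct 11, 2031.
Oct has 31 days — 20 days to the end of Oct leaves 343.
Nov has 30 days (313 left).
Dec has 31 days (282 left).
Jan has 31 days (251 left).
Feb has 29 days (222 left).
Mar has 31 days (191 left).
Apr has 30 days (161 left).
May has 31 days (130 left).
Jun has 30 days (100 left).
Jul has 31 days (69 left).
Aug has 31 days (38 left).
Sep has 30 days (8 left).
8 days into Oct → Oct 8, 2032.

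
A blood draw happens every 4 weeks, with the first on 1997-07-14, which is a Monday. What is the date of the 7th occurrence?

The 7th occurrence is 6 intervals after the first: 6 × 28 = 168 days after 1997-07-14.
July has 31 days — 17 days to the end of July leaves 151.
August has 31 days (120 left).
September has 30 days (90 left).
October has 31 days (59 left).
November has 30 days (29 left).
29 days into December → 1997-12-29.

1997-12-29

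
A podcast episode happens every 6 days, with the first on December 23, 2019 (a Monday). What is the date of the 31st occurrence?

The 31st occurrence is 30 intervals after the first: 30 × 6 = 180 days after December 23, 2019.
December has 31 days — 8 days to the end of December leaves 172.
January has 31 days (141 left).
February has 29 days (112 left).
March has 31 days (81 left).
April has 30 days (51 left).
May has 31 days (20 left).
20 days into June → June 20, 2020.

June 20, 2020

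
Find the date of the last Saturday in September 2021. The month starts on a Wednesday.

25 September 2021

September 2021 begins on a Wednesday, so the first Saturday is September 4 (3 days later).
September 2021 has 30 days. Adding weeks: 4, 11, 18, 25 — the last one ≤ 30 is the 25th.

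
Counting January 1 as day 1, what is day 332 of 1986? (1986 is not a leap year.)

January has 31 days (332 − 31 = 301 remain).
February has 28 days (301 − 28 = 273 remain).
March has 31 days (273 − 31 = 242 remain).
April has 30 days (242 − 30 = 212 remain).
May has 31 days (212 − 31 = 181 remain).
June has 30 days (181 − 30 = 151 remain).
July has 31 days (151 − 31 = 120 remain).
August has 31 days (120 − 31 = 89 remain).
September has 30 days (89 − 30 = 59 remain).
October has 31 days (59 − 31 = 28 remain).
28 into November → November 28.

1986-11-28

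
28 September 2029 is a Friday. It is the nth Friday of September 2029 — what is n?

Day 28 falls in week ⌈28/7⌉ of the month.
Days 1–7 hold the 1st Friday, 8–14 the 2nd, 15–21 the 3rd, 22–28 the 4th, 29–31 the 5th.
28 is in the range for the 4th.

4th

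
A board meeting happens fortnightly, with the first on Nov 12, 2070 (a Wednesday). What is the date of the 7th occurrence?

Feb 4, 2071

The 7th occurrence is 6 intervals after the first: 6 × 14 = 84 days after Nov 12, 2070.
Nov has 30 days — 18 days to the end of Nov leaves 66.
Dec has 31 days (35 left).
Jan has 31 days (4 left).
4 days into Feb → Feb 4, 2071.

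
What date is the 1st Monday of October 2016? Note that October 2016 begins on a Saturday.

3 October 2016

October 2016 begins on a Saturday, so the first Monday is October 3 (2 days later).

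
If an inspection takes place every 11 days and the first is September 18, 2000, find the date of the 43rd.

The 43rd occurrence is 42 intervals after the first: 42 × 11 = 462 days after September 18, 2000.
September has 30 days — 12 days to the end of September leaves 450.
From end of September to end of 2000 is 92 days (358 left).
January has 31 days (327 left).
February has 28 days (299 left).
March has 31 days (268 left).
April has 30 days (238 left).
May has 31 days (207 left).
June has 30 days (177 left).
July has 31 days (146 left).
August has 31 days (115 left).
September has 30 days (85 left).
October has 31 days (54 left).
November has 30 days (24 left).
24 days into December → December 24, 2001.

December 24, 2001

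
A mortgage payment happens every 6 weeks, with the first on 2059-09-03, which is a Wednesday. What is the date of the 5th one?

2060-02-18

The 5th occurrence is 4 intervals after the first: 4 × 42 = 168 days after 2059-09-03.
September has 30 days — 27 days to the end of September leaves 141.
October has 31 days (110 left).
November has 30 days (80 left).
December has 31 days (49 left).
January has 31 days (18 left).
18 days into February → 2060-02-18.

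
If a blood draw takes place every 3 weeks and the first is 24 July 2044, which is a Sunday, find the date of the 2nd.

The 2nd occurrence is 1 interval after the first: 1 × 21 = 21 days after 24 July 2044.
July has 31 days — 7 days to the end of July leaves 14.
14 days into August → 14 August 2044.

14 August 2044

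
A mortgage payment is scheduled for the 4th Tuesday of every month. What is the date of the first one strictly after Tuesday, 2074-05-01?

May 2074 starts on a Tuesday; its first Tuesday is the 1st, so the 4th Tuesday is the 22nd — 2074-05-22.
2074-05-22 is after 2074-05-01, so that is the next one.

2074-05-22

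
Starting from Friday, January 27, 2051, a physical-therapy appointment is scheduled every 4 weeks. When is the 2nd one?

February 24, 2051

The 2nd occurrence is 1 interval after the first: 1 × 28 = 28 days after January 27, 2051.
January has 31 days — 4 days to the end of January leaves 24.
24 days into February → February 24, 2051.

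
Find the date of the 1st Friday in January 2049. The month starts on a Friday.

January 1, 2049

January 2049 begins on a Friday, so the first Friday is January 1.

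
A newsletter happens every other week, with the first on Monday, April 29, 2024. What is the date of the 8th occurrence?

August 5, 2024

The 8th occurrence is 7 intervals after the first: 7 × 14 = 98 days after April 29, 2024.
April has 30 days — 1 day to the end of April leaves 97.
May has 31 days (66 left).
June has 30 days (36 left).
July has 31 days (5 left).
5 days into August → August 5, 2024.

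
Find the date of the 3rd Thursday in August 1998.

1998-08-20

August 1998 begins on a Saturday, so the first Thursday is August 6 (5 days later).
The 3rd Thursday is 2 weeks later: 6 + 14 = 20.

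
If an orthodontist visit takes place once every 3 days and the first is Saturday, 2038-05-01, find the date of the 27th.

The 27th occurrence is 26 intervals after the first: 26 × 3 = 78 days after 2038-05-01.
May has 31 days — 30 days to the end of May leaves 48.
June has 30 days (18 left).
18 days into July → 2038-07-18.

2038-07-18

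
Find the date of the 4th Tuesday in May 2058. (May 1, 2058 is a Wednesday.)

May 2058 begins on a Wednesday, so the first Tuesday is May 7 (6 days later).
The 4th Tuesday is 3 weeks later: 7 + 21 = 28.

28 May 2058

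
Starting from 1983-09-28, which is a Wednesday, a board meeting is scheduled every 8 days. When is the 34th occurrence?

1984-06-18

The 34th occurrence is 33 intervals after the first: 33 × 8 = 264 days after 1983-09-28.
September has 30 days — 2 days to the end of September leaves 262.
October has 31 days (231 left).
November has 30 days (201 left).
December has 31 days (170 left).
January has 31 days (139 left).
February has 29 days (110 left).
March has 31 days (79 left).
April has 30 days (49 left).
May has 31 days (18 left).
18 days into June → 1984-06-18.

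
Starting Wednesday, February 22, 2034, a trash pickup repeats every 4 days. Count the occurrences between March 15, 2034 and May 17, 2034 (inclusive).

Occurrences land 4·i days after February 22, 2034 for i = 0, 1, 2, …
March 15, 2034 is 21 days after the start; 21 ÷ 4 = 5 remainder 1; since the remainder is 1, round up to i = 6. First occurrence in the window: #7 on March 18, 2034 (6×4 = 24 days in).
May 17, 2034 is 84 days after the start; 84 ÷ 4 = 21 remainder 0. Last occurrence in the window: #22 on May 17, 2034.
Occurrences #7 through #22: 16 in total.

16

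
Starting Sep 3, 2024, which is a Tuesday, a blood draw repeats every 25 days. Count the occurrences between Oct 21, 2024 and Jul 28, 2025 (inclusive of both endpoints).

Occurrences land 25·i days after Sep 3, 2024 for i = 0, 1, 2, …
Oct 21, 2024 is 48 days after the start; 48 ÷ 25 = 1 remainder 23; since the remainder is 23, round up to i = 2. First occurrence in the window: #3 on Oct 23, 2024 (2×25 = 50 days in).
Jul 28, 2025 is 328 days after the start; 328 ÷ 25 = 13 remainder 3. Last occurrence in the window: #14 on Jul 25, 2025.
Occurrences #3 through #14: 12 in total.

12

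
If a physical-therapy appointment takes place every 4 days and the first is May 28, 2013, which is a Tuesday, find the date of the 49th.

December 6, 2013

The 49th occurrence is 48 intervals after the first: 48 × 4 = 192 days after May 28, 2013.
May has 31 days — 3 days to the end of May leaves 189.
June has 30 days (159 left).
July has 31 days (128 left).
August has 31 days (97 left).
September has 30 days (67 left).
October has 31 days (36 left).
November has 30 days (6 left).
6 days into December → December 6, 2013.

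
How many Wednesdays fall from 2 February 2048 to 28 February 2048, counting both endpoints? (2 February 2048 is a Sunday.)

2 February 2048 is a Sunday; the first Wednesday on or after it is 5 February 2048 (3 days later).
From 5 February 2048 to 28 February 2048 is 28 − 5 = 23 days.
23 ÷ 7 = 3 full weeks with remainder 2, so 3 more Wednesdays after the first → 4.

4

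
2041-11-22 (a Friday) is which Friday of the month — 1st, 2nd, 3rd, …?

Day 22 falls in week ⌈22/7⌉ of the month.
Days 1–7 hold the 1st Friday, 8–14 the 2nd, 15–21 the 3rd, 22–28 the 4th, 29–31 the 5th.
22 is in the range for the 4th.

4th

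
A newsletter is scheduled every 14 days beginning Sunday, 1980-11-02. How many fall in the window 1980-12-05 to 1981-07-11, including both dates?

15

Occurrences land 14·i days after 1980-11-02 for i = 0, 1, 2, …
1980-12-05 is 33 days after the start; 33 ÷ 14 = 2 remainder 5; since the remainder is 5, round up to i = 3. First occurrence in the window: #4 on 1980-12-14 (3×14 = 42 days in).
1981-07-11 is 251 days after the start; 251 ÷ 14 = 17 remainder 13. Last occurrence in the window: #18 on 1981-06-28.
Occurrences #4 through #18: 15 in total.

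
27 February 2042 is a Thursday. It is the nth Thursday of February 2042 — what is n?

Day 27 falls in week ⌈27/7⌉ of the month.
Days 1–7 hold the 1st Thursday, 8–14 the 2nd, 15–21 the 3rd, 22–28 the 4th, 29–31 the 5th.
27 is in the range for the 4th.

4th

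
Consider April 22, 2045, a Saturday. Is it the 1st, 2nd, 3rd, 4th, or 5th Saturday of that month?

Day 22 falls in week ⌈22/7⌉ of the month.
Days 1–7 hold the 1st Saturday, 8–14 the 2nd, 15–21 the 3rd, 22–28 the 4th, 29–31 the 5th.
22 is in the range for the 4th.

4th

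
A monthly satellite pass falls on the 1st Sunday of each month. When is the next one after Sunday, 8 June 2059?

June 2059 starts on a Sunday, so its 1st Sunday is 1 June 2059.
That is not after 8 June 2059, so look at July 2059.
July 2059 starts on a Tuesday, so its 1st Sunday is 6 July 2059 (5 days in).

6 July 2059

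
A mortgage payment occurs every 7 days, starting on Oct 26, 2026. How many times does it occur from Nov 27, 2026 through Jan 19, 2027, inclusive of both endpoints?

8

Occurrences land 7·i days after Oct 26, 2026 for i = 0, 1, 2, …
Nov 27, 2026 is 32 days after the start; 32 ÷ 7 = 4 remainder 4; since the remainder is 4, round up to i = 5. First occurrence in the window: #6 on Nov 30, 2026 (5×7 = 35 days in).
Jan 19, 2027 is 85 days after the start; 85 ÷ 7 = 12 remainder 1. Last occurrence in the window: #13 on Jan 18, 2027.
Occurrences #6 through #13: 8 in total.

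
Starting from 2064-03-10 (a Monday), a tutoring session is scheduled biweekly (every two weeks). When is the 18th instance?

The 18th occurrence is 17 intervals after the first: 17 × 14 = 238 days after 2064-03-10.
March has 31 days — 21 days to the end of March leaves 217.
April has 30 days (187 left).
May has 31 days (156 left).
June has 30 days (126 left).
July has 31 days (95 left).
August has 31 days (64 left).
September has 30 days (34 left).
October has 31 days (3 left).
3 days into November → 2064-11-03.

2064-11-03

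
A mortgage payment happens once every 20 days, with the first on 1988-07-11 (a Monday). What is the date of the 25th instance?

1989-11-03

The 25th occurrence is 24 intervals after the first: 24 × 20 = 480 days after 1988-07-11.
July has 31 days — 20 days to the end of July leaves 460.
From end of July to end of 1988 is 153 days (307 left).
January has 31 days (276 left).
February has 28 days (248 left).
March has 31 days (217 left).
April has 30 days (187 left).
May has 31 days (156 left).
June has 30 days (126 left).
July has 31 days (95 left).
August has 31 days (64 left).
September has 30 days (34 left).
October has 31 days (3 left).
3 days into November → 1989-11-03.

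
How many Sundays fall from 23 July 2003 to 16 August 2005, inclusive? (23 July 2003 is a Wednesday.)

23 July 2003 is a Wednesday; the first Sunday on or after it is 27 July 2003 (4 days later).
From 27 July 2003 to 16 August 2005: 157 + 366 + 228 = 751 days (rest of 2003, 2004, to 16 August 2005 in 2005).
751 ÷ 7 = 107 full weeks with remainder 2, so 107 more Sundays after the first → 108.

108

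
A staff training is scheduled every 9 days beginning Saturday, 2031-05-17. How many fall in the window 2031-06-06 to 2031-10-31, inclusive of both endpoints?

Occurrences land 9·i days after 2031-05-17 for i = 0, 1, 2, …
2031-06-06 is 20 days after the start; 20 ÷ 9 = 2 remainder 2; since the remainder is 2, round up to i = 3. First occurrence in the window: #4 on 2031-06-13 (3×9 = 27 days in).
2031-10-31 is 167 days after the start; 167 ÷ 9 = 18 remainder 5. Last occurrence in the window: #19 on 2031-10-26.
Occurrences #4 through #19: 16 in total.

16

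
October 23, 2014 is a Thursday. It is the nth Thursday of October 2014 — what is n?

Day 23 falls in week ⌈23/7⌉ of the month.
Days 1–7 hold the 1st Thursday, 8–14 the 2nd, 15–21 the 3rd, 22–28 the 4th, 29–31 the 5th.
23 is in the range for the 4th.

4th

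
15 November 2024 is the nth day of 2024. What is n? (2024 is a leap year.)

Days in months before November: 31 + 29 + 31 + 30 + 31 + 30 + 31 + 31 + 30 + 31 = 305.
Plus 15 days into November → day 320.

320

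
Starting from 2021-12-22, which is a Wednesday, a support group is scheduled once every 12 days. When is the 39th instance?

2023-03-23

The 39th occurrence is 38 intervals after the first: 38 × 12 = 456 days after 2021-12-22.
December has 31 days — 9 days to the end of December leaves 447.
2022 has 365 days (82 left).
January has 31 days (51 left).
February has 28 days (23 left).
23 days into March → 2023-03-23.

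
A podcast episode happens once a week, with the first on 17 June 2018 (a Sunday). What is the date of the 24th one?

The 24th occurrence is 23 intervals after the first: 23 × 7 = 161 days after 17 June 2018.
June has 30 days — 13 days to the end of June leaves 148.
July has 31 days (117 left).
August has 31 days (86 left).
September has 30 days (56 left).
October has 31 days (25 left).
25 days into November → 25 November 2018.

25 November 2018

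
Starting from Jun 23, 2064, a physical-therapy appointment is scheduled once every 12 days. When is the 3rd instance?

Jul 17, 2064

The 3rd occurrence is 2 intervals after the first: 2 × 12 = 24 days after Jun 23, 2064.
Jun has 30 days — 7 days to the end of Jun leaves 17.
17 days into Jul → Jul 17, 2064.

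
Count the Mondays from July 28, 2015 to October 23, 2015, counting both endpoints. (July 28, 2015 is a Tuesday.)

12

July 28, 2015 is a Tuesday; the first Monday on or after it is August 3, 2015 (6 days later).
From August 3, 2015 to October 23, 2015: 28 + 30 + 23 = 81 days (rest of August, September, October).
81 ÷ 7 = 11 full weeks with remainder 4, so 11 more Mondays after the first → 12.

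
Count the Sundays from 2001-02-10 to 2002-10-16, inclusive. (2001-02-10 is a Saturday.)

88

2001-02-10 is a Saturday; the first Sunday on or after it is 2001-02-11 (1 day later).
From 2001-02-11 to 2002-10-16: 323 + 289 = 612 days (rest of 2001, to 2002-10-16 in 2002).
612 ÷ 7 = 87 full weeks with remainder 3, so 87 more Sundays after the first → 88.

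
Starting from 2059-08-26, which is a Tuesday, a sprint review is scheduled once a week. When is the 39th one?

The 39th occurrence is 38 intervals after the first: 38 × 7 = 266 days after 2059-08-26.
August has 31 days — 5 days to the end of August leaves 261.
September has 30 days (231 left).
October has 31 days (200 left).
November has 30 days (170 left).
December has 31 days (139 left).
January has 31 days (108 left).
February has 29 days (79 left).
March has 31 days (48 left).
April has 30 days (18 left).
18 days into May → 2060-05-18.

2060-05-18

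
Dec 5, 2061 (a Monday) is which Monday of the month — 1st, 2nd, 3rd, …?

1st

Day 5 falls in week ⌈5/7⌉ of the month.
Days 1–7 hold the 1st Monday, 8–14 the 2nd, 15–21 the 3rd, 22–28 the 4th, 29–31 the 5th.
5 is in the range for the 1st.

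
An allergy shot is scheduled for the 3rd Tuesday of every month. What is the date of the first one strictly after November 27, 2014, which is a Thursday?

December 16, 2014

November 2014 starts on a Saturday; its first Tuesday is the 4th, so the 3rd Tuesday is the 18th — November 18, 2014.
That is not after November 27, 2014, so look at December 2014.
December 2014 starts on a Monday; its first Tuesday is the 2nd, so the 3rd Tuesday is the 16th — December 16, 2014.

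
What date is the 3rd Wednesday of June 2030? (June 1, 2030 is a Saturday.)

19 June 2030

June 2030 begins on a Saturday, so the first Wednesday is June 5 (4 days later).
The 3rd Wednesday is 2 weeks later: 5 + 14 = 19.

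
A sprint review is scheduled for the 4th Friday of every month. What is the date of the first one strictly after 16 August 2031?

August 2031 starts on a Friday; its first Friday is the 1st, so the 4th Friday is the 22nd — 22 August 2031.
22 August 2031 is after 16 August 2031, so that is the next one.

22 August 2031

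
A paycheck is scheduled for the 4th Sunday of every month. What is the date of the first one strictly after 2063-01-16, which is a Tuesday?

January 2063 starts on a Monday; its first Sunday is the 7th, so the 4th Sunday is the 28th — 2063-01-28.
2063-01-28 is after 2063-01-16, so that is the next one.

2063-01-28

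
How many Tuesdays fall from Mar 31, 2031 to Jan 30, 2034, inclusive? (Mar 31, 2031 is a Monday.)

148

Mar 31, 2031 is a Monday; the first Tuesday on or after it is Apr 1, 2031 (1 day later).
From Apr 1, 2031 to Jan 30, 2034: 274 + 366 + 365 + 30 = 1035 days (rest of 2031, 2032, 2033, to Jan 30, 2034 in 2034).
1035 ÷ 7 = 147 full weeks with remainder 6, so 147 more Tuesdays after the first → 148.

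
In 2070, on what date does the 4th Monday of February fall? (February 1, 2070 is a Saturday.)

24 February 2070

February 2070 begins on a Saturday, so the first Monday is February 3 (2 days later).
The 4th Monday is 3 weeks later: 3 + 21 = 24.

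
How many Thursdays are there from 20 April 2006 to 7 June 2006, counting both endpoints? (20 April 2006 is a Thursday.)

20 April 2006 is a Thursday; the first Thursday on or after it is 20 April 2006.
From 20 April 2006 to 7 June 2006: 10 + 31 + 7 = 48 days (rest of April, May, June).
48 ÷ 7 = 6 full weeks with remainder 6, so 6 more Thursdays after the first → 7.

7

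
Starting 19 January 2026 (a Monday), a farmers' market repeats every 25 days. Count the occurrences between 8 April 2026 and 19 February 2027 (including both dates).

Occurrences land 25·i days after 19 January 2026 for i = 0, 1, 2, …
8 April 2026 is 79 days after the start; 79 ÷ 25 = 3 remainder 4; since the remainder is 4, round up to i = 4. First occurrence in the window: #5 on 29 April 2026 (4×25 = 100 days in).
19 February 2027 is 396 days after the start; 396 ÷ 25 = 15 remainder 21. Last occurrence in the window: #16 on 29 January 2027.
Occurrences #5 through #16: 12 in total.

12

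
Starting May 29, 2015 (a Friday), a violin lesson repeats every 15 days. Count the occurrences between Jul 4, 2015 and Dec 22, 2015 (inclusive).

11

Occurrences land 15·i days after May 29, 2015 for i = 0, 1, 2, …
Jul 4, 2015 is 36 days after the start; 36 ÷ 15 = 2 remainder 6; since the remainder is 6, round up to i = 3. First occurrence in the window: #4 on Jul 13, 2015 (3×15 = 45 days in).
Dec 22, 2015 is 207 days after the start; 207 ÷ 15 = 13 remainder 12. Last occurrence in the window: #14 on Dec 10, 2015.
Occurrences #4 through #14: 11 in total.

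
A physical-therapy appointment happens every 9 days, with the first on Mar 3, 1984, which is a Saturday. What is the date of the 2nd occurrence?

The 2nd occurrence is 1 interval after the first: 1 × 9 = 9 days after Mar 3, 1984.
9 days later is Mar 12, 1984.

Mar 12, 1984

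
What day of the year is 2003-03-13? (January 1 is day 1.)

Days in months before March: 31 + 28 = 59.
Plus 13 days into March → day 72.

72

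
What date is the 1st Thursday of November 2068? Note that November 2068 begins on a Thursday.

November 1, 2068

November 2068 begins on a Thursday, so the first Thursday is November 1.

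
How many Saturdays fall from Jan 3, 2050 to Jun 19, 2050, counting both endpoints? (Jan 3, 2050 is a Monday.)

24

Jan 3, 2050 is a Monday; the first Saturday on or after it is Jan 8, 2050 (5 days later).
From Jan 8, 2050 to Jun 19, 2050: 23 + 28 + 31 + 30 + 31 + 19 = 162 days (rest of Jan, Feb, Mar, Apr, May, Jun).
162 ÷ 7 = 23 full weeks with remainder 1, so 23 more Saturdays after the first → 24.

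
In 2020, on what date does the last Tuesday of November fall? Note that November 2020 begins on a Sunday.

November 24, 2020

November 2020 begins on a Sunday, so the first Tuesday is November 3 (2 days later).
November 2020 has 30 days. Adding weeks: 3, 10, 17, 24 — the last one ≤ 30 is the 24th.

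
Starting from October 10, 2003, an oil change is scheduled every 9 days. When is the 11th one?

The 11th occurrence is 10 intervals after the first: 10 × 9 = 90 days after October 10, 2003.
October has 31 days — 21 days to the end of October leaves 69.
November has 30 days (39 left).
December has 31 days (8 left).
8 days into January → January 8, 2004.

January 8, 2004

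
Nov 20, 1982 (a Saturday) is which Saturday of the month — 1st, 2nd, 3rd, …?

Day 20 falls in week ⌈20/7⌉ of the month.
Days 1–7 hold the 1st Saturday, 8–14 the 2nd, 15–21 the 3rd, 22–28 the 4th, 29–31 the 5th.
20 is in the range for the 3rd.

3rd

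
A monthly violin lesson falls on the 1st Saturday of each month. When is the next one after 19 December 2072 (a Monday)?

7 January 2073

December 2072 starts on a Thursday, so its 1st Saturday is 3 December 2072 (2 days in).
That is not after 19 December 2072, so look at January 2073.
January 2073 starts on a Sunday, so its 1st Saturday is 7 January 2073 (6 days in).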